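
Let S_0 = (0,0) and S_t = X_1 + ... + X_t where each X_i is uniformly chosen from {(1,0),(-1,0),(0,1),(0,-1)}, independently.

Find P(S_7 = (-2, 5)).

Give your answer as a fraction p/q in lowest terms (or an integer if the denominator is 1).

Let h be the number of horizontal steps (so 7-h are vertical). To end at (-2,5) need (h-2)/2 right-steps and ((7-h)+5)/2 up-steps.
Sum over h with 2 ≤ h ≤ 2, h ≡ 0 (mod 2), 7-h ≡ 1 (mod 2):
h=2: C(7,2)·C(2,0)·C(5,5) = 21·1·1 = 21
Total favorable: 21
Total paths: 4^7 = 16384
P = 21/16384 = 21/16384

Answer: 21/16384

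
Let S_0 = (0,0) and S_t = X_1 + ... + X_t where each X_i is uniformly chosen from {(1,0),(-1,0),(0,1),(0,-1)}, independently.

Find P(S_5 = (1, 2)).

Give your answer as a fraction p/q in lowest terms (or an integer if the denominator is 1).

Answer: 25/512

Derivation:
Let h be the number of horizontal steps (so 5-h are vertical). To end at (1,2) need (h+1)/2 right-steps and ((5-h)+2)/2 up-steps.
Sum over h with 1 ≤ h ≤ 3, h ≡ 1 (mod 2), 5-h ≡ 0 (mod 2):
h=1: C(5,1)·C(1,1)·C(4,3) = 5·1·4 = 20
h=3: C(5,3)·C(3,2)·C(2,2) = 10·3·1 = 30
Total favorable: 50
Total paths: 4^5 = 1024
P = 50/1024 = 25/512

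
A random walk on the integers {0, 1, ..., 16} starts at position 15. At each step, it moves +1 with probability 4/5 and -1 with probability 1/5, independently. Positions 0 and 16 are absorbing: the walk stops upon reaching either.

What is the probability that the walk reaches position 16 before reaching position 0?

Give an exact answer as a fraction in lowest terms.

Biased walk: p = 4/5, q = 1/5, r = q/p = 1/4
Gambler's ruin: P(hit 16 before 0 | start at 15) = (1 - r^a)/(1 - r^N)
r^15 = 1/1073741824; r^16 = 1/4294967296
P = (1 - 1/1073741824) / (1 - 1/4294967296) = 1073741823/1073741824 / 4294967295/4294967296 = 1431655764/1431655765

Answer: 1431655764/1431655765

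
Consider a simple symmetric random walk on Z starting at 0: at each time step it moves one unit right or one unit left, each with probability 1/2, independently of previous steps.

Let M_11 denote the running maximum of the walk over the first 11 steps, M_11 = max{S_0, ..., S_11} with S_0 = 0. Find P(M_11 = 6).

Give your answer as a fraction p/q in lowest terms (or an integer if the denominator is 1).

Answer: 55/2048

Derivation:
Let M_11 = max(S_0,...,S_11). Use the reflection principle: for j ≥ 1, #{paths with M_11 ≥ j} = #{S_11 ≥ j} + #{S_11 ≥ j+1}.
By reflection, #{M_11 ≥ 6} = #{S_11 ≥ 6} + #{S_11 ≥ 7} = 67 + 67 = 134.
#{M_11 ≥ 7} = #{S_11 ≥ 7} + #{S_11 ≥ 8} = 67 + 12 = 79.
#{M_11 = 6} = 134 - 79 = 55.
P(M_11 = 6) = 55/2048 = 55/2048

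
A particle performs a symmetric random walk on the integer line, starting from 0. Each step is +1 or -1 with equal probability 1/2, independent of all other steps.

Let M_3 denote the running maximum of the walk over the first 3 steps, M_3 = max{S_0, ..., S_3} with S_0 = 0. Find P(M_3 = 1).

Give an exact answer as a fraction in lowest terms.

Answer: 3/8

Derivation:
Let M_3 = max(S_0,...,S_3). Use the reflection principle: for j ≥ 1, #{paths with M_3 ≥ j} = #{S_3 ≥ j} + #{S_3 ≥ j+1}.
By reflection, #{M_3 ≥ 1} = #{S_3 ≥ 1} + #{S_3 ≥ 2} = 4 + 1 = 5.
#{M_3 ≥ 2} = #{S_3 ≥ 2} + #{S_3 ≥ 3} = 1 + 1 = 2.
#{M_3 = 1} = 5 - 2 = 3.
P(M_3 = 1) = 3/8 = 3/8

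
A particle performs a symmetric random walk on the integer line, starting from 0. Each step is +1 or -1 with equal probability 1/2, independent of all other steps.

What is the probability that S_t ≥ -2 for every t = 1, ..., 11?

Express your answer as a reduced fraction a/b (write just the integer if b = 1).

Answer: 627/1024

Derivation:
Let f(t,s) = #length-t paths at position s with S_1..S_t all ≥ -2.
f(t,s) = f(t-1,s-1) + f(t-1,s+1) for s ≥ -2; f(t,s) = 0 for s < -2.
t=0: f(0,0)=1
t=1: f(1,-1)=1 f(1,1)=1
t=2: f(2,-2)=1 f(2,0)=2 f(2,2)=1
t=3: f(3,-1)=3 f(3,1)=3 f(3,3)=1
t=4: f(4,-2)=3 f(4,0)=6 f(4,2)=4 f(4,4)=1
t=5: f(5,-1)=9 f(5,1)=10 f(5,3)=5 f(5,5)=1
t=6: f(6,-2)=9 f(6,0)=19 f(6,2)=15 f(6,4)=6 f(6,6)=1
t=7: f(7,-1)=28 f(7,1)=34 f(7,3)=21 f(7,5)=7 f(7,7)=1
t=8: f(8,-2)=28 f(8,0)=62 f(8,2)=55 f(8,4)=28 f(8,6)=8 f(8,8)=1
t=9: f(9,-1)=90 f(9,1)=117 f(9,3)=83 f(9,5)=36 f(9,7)=9 f(9,9)=1
t=10: f(10,-2)=90 f(10,0)=207 f(10,2)=200 f(10,4)=119 f(10,6)=45 f(10,8)=10 f(10,10)=1
t=11: f(11,-1)=297 f(11,1)=407 f(11,3)=319 f(11,5)=164 f(11,7)=55 f(11,9)=11 f(11,11)=1
Σ_s f(11,s) = 1254
P = 1254/2048 = 627/1024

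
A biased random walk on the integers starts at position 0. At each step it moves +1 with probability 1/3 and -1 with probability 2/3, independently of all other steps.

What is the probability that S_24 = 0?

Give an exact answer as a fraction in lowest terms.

To be at 0 after 24 steps: need exactly 12 steps of +1 and 12 of -1.
Number of such sequences: C(24,12) = 2704156
Each has probability (1/3)^12 · (2/3)^12 = 4096/282429536481
P = 2704156 · 4096/282429536481 = 11076222976/282429536481

Answer: 11076222976/282429536481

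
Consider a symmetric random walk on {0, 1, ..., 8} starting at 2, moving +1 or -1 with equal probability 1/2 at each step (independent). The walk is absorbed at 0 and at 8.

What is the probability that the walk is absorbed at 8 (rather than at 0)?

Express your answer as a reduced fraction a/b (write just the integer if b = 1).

Answer: 1/4

Derivation:
Symmetric walk (p = 1/2): the harmonic-function argument gives P(hit 8 before 0 | start at 2) = a/N.
P = 2/8 = 1/4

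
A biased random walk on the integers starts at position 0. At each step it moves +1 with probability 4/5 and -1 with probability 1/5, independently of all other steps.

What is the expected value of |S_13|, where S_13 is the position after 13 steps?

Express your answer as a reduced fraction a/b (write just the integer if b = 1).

S_13 takes values m ≡ 1 (mod 2) with |m| ≤ 13; P(S_13=m) = C(13,(13+m)/2) · (4/5)^((13+m)/2) · (1/5)^((13-m)/2).
Distribution: P(S=-13)=1/1220703125, P(S=-11)=52/1220703125, P(S=-9)=1248/1220703125, P(S=-7)=18304/1220703125, P(S=-5)=36608/244140625, P(S=-3)=1317888/1220703125, P(S=-1)=7028736/1220703125, P(S=1)=28114944/1220703125, P(S=3)=84344832/1220703125, P(S=5)=37486592/244140625, P(S=7)=299892736/1220703125, P(S=9)=327155712/1220703125, P(S=11)=218103808/1220703125, P(S=13)=67108864/1220703125
E[|S_13|] = Σ_m |m|·P(S_13=m) = 1909111893/244140625

Answer: 1909111893/244140625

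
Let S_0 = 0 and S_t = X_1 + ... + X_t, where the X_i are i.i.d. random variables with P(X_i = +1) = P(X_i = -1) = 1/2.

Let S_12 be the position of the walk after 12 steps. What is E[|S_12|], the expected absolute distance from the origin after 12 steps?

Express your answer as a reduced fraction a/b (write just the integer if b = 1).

Answer: 693/256

Derivation:
S_12 takes values m ≡ 0 (mod 2) with |m| ≤ 12; P(S_12=m) = C(12,(12+m)/2)/2^12.
Total paths: 2^12 = 4096
Distribution: P(S=-12)=1/4096, P(S=-10)=12/4096, P(S=-8)=66/4096, P(S=-6)=220/4096, P(S=-4)=495/4096, P(S=-2)=792/4096, P(S=0)=924/4096, P(S=2)=792/4096, P(S=4)=495/4096, P(S=6)=220/4096, P(S=8)=66/4096, P(S=10)=12/4096, P(S=12)=1/4096
E[|S_12|] = Σ_m |m|·P(S_12=m) = 11088/4096 = 693/256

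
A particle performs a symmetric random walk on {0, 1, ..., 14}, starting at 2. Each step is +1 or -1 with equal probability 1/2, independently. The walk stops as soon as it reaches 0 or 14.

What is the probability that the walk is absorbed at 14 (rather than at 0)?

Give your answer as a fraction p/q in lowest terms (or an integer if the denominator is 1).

Symmetric walk (p = 1/2): the harmonic-function argument gives P(hit 14 before 0 | start at 2) = a/N.
P = 2/14 = 1/7

Answer: 1/7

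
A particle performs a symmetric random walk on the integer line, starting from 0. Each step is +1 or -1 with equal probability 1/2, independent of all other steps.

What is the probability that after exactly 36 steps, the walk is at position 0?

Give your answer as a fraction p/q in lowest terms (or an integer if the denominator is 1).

Answer: 2268783825/17179869184

Derivation:
To return to 0 after 36 steps: need exactly 18 steps of +1 and 18 of -1.
Favorable paths: C(36,18) = 9075135300
Total paths: 2^36 = 68719476736
P = 9075135300/68719476736 = 2268783825/17179869184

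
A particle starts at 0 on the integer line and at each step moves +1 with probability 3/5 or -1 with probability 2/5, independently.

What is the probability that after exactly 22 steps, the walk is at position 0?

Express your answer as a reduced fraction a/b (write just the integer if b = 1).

To be at 0 after 22 steps: need exactly 11 steps of +1 and 11 of -1.
Number of such sequences: C(22,11) = 705432
Each has probability (3/5)^11 · (2/5)^11 = 362797056/2384185791015625
P = 705432 · 362797056/2384185791015625 = 255928652808192/2384185791015625

Answer: 255928652808192/2384185791015625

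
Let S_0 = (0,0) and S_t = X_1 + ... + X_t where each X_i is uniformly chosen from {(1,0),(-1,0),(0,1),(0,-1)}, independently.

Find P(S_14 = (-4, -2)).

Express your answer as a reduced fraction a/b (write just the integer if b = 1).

Let h be the number of horizontal steps (so 14-h are vertical). To end at (-4,-2) need (h-4)/2 right-steps and ((14-h)-2)/2 up-steps.
Sum over h with 4 ≤ h ≤ 12, h ≡ 0 (mod 2), 14-h ≡ 0 (mod 2):
h=4: C(14,4)·C(4,0)·C(10,4) = 1001·1·210 = 210210
h=6: C(14,6)·C(6,1)·C(8,3) = 3003·6·56 = 1009008
h=8: C(14,8)·C(8,2)·C(6,2) = 3003·28·15 = 1261260
h=10: C(14,10)·C(10,3)·C(4,1) = 1001·120·4 = 480480
h=12: C(14,12)·C(12,4)·C(2,0) = 91·495·1 = 45045
Total favorable: 3006003
Total paths: 4^14 = 268435456
P = 3006003/268435456 = 3006003/268435456

Answer: 3006003/268435456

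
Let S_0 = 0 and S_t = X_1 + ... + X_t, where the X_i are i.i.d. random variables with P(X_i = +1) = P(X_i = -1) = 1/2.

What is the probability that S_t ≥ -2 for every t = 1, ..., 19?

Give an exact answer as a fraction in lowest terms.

Answer: 130169/262144

Derivation:
Let f(t,s) = #length-t paths at position s with S_1..S_t all ≥ -2.
f(t,s) = f(t-1,s-1) + f(t-1,s+1) for s ≥ -2; f(t,s) = 0 for s < -2.
t=0: f(0,0)=1
t=1: f(1,-1)=1 f(1,1)=1
t=2: f(2,-2)=1 f(2,0)=2 f(2,2)=1
t=3: f(3,-1)=3 f(3,1)=3 f(3,3)=1
t=4: f(4,-2)=3 f(4,0)=6 f(4,2)=4 f(4,4)=1
t=5: f(5,-1)=9 f(5,1)=10 f(5,3)=5 f(5,5)=1
t=6: f(6,-2)=9 f(6,0)=19 f(6,2)=15 f(6,4)=6 f(6,6)=1
t=7: f(7,-1)=28 f(7,1)=34 f(7,3)=21 f(7,5)=7 f(7,7)=1
t=8: f(8,-2)=28 f(8,0)=62 f(8,2)=55 f(8,4)=28 f(8,6)=8 f(8,8)=1
t=9: f(9,-1)=90 f(9,1)=117 f(9,3)=83 f(9,5)=36 f(9,7)=9 f(9,9)=1
t=10: f(10,-2)=90 f(10,0)=207 f(10,2)=200 f(10,4)=119 f(10,6)=45 f(10,8)=10 f(10,10)=1
t=11: f(11,-1)=297 f(11,1)=407 f(11,3)=319 f(11,5)=164 f(11,7)=55 f(11,9)=11 f(11,11)=1
t=12: f(12,-2)=297 f(12,0)=704 f(12,2)=726 f(12,4)=483 f(12,6)=219 f(12,8)=66 f(12,10)=12 f(12,12)=1
t=13: f(13,-1)=1001 f(13,1)=1430 f(13,3)=1209 f(13,5)=702 f(13,7)=285 f(13,9)=78 f(13,11)=13 f(13,13)=1
t=14: f(14,-2)=1001 f(14,0)=2431 f(14,2)=2639 f(14,4)=1911 f(14,6)=987 f(14,8)=363 f(14,10)=91 f(14,12)=14 f(14,14)=1
t=15: f(15,-1)=3432 f(15,1)=5070 f(15,3)=4550 f(15,5)=2898 f(15,7)=1350 f(15,9)=454 f(15,11)=105 f(15,13)=15 f(15,15)=1
t=16: f(16,-2)=3432 f(16,0)=8502 f(16,2)=9620 f(16,4)=7448 f(16,6)=4248 f(16,8)=1804 f(16,10)=559 f(16,12)=120 f(16,14)=16 f(16,16)=1
t=17: f(17,-1)=11934 f(17,1)=18122 f(17,3)=17068 f(17,5)=11696 f(17,7)=6052 f(17,9)=2363 f(17,11)=679 f(17,13)=136 f(17,15)=17 f(17,17)=1
t=18: f(18,-2)=11934 f(18,0)=30056 f(18,2)=35190 f(18,4)=28764 f(18,6)=17748 f(18,8)=8415 f(18,10)=3042 f(18,12)=815 f(18,14)=153 f(18,16)=18 f(18,18)=1
t=19: f(19,-1)=41990 f(19,1)=65246 f(19,3)=63954 f(19,5)=46512 f(19,7)=26163 f(19,9)=11457 f(19,11)=3857 f(19,13)=968 f(19,15)=171 f(19,17)=19 f(19,19)=1
Σ_s f(19,s) = 260338
P = 260338/524288 = 130169/262144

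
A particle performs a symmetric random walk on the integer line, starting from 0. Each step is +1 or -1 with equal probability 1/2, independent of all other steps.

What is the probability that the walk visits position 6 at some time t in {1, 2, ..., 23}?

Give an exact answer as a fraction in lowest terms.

Count via complement. Let g(t,s) = #length-t paths at position s with S_1..S_t all ≠ 6.
g(t,s) = g(t-1,s-1) + g(t-1,s+1) for s ≠ 6; g(t,6) = 0.
t=0: g(0,0)=1
t=1: g(1,-1)=1 g(1,1)=1
t=2: g(2,-2)=1 g(2,0)=2 g(2,2)=1
t=3: g(3,-3)=1 g(3,-1)=3 g(3,1)=3 g(3,3)=1
t=4: g(4,-4)=1 g(4,-2)=4 g(4,0)=6 g(4,2)=4 g(4,4)=1
t=5: g(5,-5)=1 g(5,-3)=5 g(5,-1)=10 g(5,1)=10 g(5,3)=5 g(5,5)=1
t=6: g(6,-6)=1 g(6,-4)=6 g(6,-2)=15 g(6,0)=20 g(6,2)=15 g(6,4)=6
t=7: g(7,-7)=1 g(7,-5)=7 g(7,-3)=21 g(7,-1)=35 g(7,1)=35 g(7,3)=21 g(7,5)=6
t=8: g(8,-8)=1 g(8,-6)=8 g(8,-4)=28 g(8,-2)=56 g(8,0)=70 g(8,2)=56 g(8,4)=27
t=9: g(9,-9)=1 g(9,-7)=9 g(9,-5)=36 g(9,-3)=84 g(9,-1)=126 g(9,1)=126 g(9,3)=83 g(9,5)=27
t=10: g(10,-10)=1 g(10,-8)=10 g(10,-6)=45 g(10,-4)=120 g(10,-2)=210 g(10,0)=252 g(10,2)=209 g(10,4)=110
t=11: g(11,-11)=1 g(11,-9)=11 g(11,-7)=55 g(11,-5)=165 g(11,-3)=330 g(11,-1)=462 g(11,1)=461 g(11,3)=319 g(11,5)=110
t=12: g(12,-12)=1 g(12,-10)=12 g(12,-8)=66 g(12,-6)=220 g(12,-4)=495 g(12,-2)=792 g(12,0)=923 g(12,2)=780 g(12,4)=429
t=13: g(13,-13)=1 g(13,-11)=13 g(13,-9)=78 g(13,-7)=286 g(13,-5)=715 g(13,-3)=1287 g(13,-1)=1715 g(13,1)=1703 g(13,3)=1209 g(13,5)=429
t=14: g(14,-14)=1 g(14,-12)=14 g(14,-10)=91 g(14,-8)=364 g(14,-6)=1001 g(14,-4)=2002 g(14,-2)=3002 g(14,0)=3418 g(14,2)=2912 g(14,4)=1638
t=15: g(15,-15)=1 g(15,-13)=15 g(15,-11)=105 g(15,-9)=455 g(15,-7)=1365 g(15,-5)=3003 g(15,-3)=5004 g(15,-1)=6420 g(15,1)=6330 g(15,3)=4550 g(15,5)=1638
t=16: g(16,-16)=1 g(16,-14)=16 g(16,-12)=120 g(16,-10)=560 g(16,-8)=1820 g(16,-6)=4368 g(16,-4)=8007 g(16,-2)=11424 g(16,0)=12750 g(16,2)=10880 g(16,4)=6188
t=17: g(17,-17)=1 g(17,-15)=17 g(17,-13)=136 g(17,-11)=680 g(17,-9)=2380 g(17,-7)=6188 g(17,-5)=12375 g(17,-3)=19431 g(17,-1)=24174 g(17,1)=23630 g(17,3)=17068 g(17,5)=6188
t=18: g(18,-18)=1 g(18,-16)=18 g(18,-14)=153 g(18,-12)=816 g(18,-10)=3060 g(18,-8)=8568 g(18,-6)=18563 g(18,-4)=31806 g(18,-2)=43605 g(18,0)=47804 g(18,2)=40698 g(18,4)=23256
t=19: g(19,-19)=1 g(19,-17)=19 g(19,-15)=171 g(19,-13)=969 g(19,-11)=3876 g(19,-9)=11628 g(19,-7)=27131 g(19,-5)=50369 g(19,-3)=75411 g(19,-1)=91409 g(19,1)=88502 g(19,3)=63954 g(19,5)=23256
t=20: g(20,-20)=1 g(20,-18)=20 g(20,-16)=190 g(20,-14)=1140 g(20,-12)=4845 g(20,-10)=15504 g(20,-8)=38759 g(20,-6)=77500 g(20,-4)=125780 g(20,-2)=166820 g(20,0)=179911 g(20,2)=152456 g(20,4)=87210
t=21: g(21,-21)=1 g(21,-19)=21 g(21,-17)=210 g(21,-15)=1330 g(21,-13)=5985 g(21,-11)=20349 g(21,-9)=54263 g(21,-7)=116259 g(21,-5)=203280 g(21,-3)=292600 g(21,-1)=346731 g(21,1)=332367 g(21,3)=239666 g(21,5)=87210
t=22: g(22,-22)=1 g(22,-20)=22 g(22,-18)=231 g(22,-16)=1540 g(22,-14)=7315 g(22,-12)=26334 g(22,-10)=74612 g(22,-8)=170522 g(22,-6)=319539 g(22,-4)=495880 g(22,-2)=639331 g(22,0)=679098 g(22,2)=572033 g(22,4)=326876
t=23: g(23,-23)=1 g(23,-21)=23 g(23,-19)=253 g(23,-17)=1771 g(23,-15)=8855 g(23,-13)=33649 g(23,-11)=100946 g(23,-9)=245134 g(23,-7)=490061 g(23,-5)=815419 g(23,-3)=1135211 g(23,-1)=1318429 g(23,1)=1251131 g(23,3)=898909 g(23,5)=326876
Paths never hitting 6: Σ_s g(23,s) = 6626668
Paths hitting 6: 2^23 - 6626668 = 1761940
P = 1761940/8388608 = 440485/2097152

Answer: 440485/2097152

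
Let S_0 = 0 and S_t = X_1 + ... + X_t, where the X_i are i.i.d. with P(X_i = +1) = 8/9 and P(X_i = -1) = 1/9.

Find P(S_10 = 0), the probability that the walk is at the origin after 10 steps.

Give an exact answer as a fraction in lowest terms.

To be at 0 after 10 steps: need exactly 5 steps of +1 and 5 of -1.
Number of such sequences: C(10,5) = 252
Each has probability (8/9)^5 · (1/9)^5 = 32768/3486784401
P = 252 · 32768/3486784401 = 917504/387420489

Answer: 917504/387420489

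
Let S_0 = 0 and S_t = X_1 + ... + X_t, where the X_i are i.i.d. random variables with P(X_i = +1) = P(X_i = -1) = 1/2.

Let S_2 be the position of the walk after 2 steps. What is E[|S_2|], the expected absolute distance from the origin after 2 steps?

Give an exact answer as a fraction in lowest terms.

S_2 takes values m ≡ 0 (mod 2) with |m| ≤ 2; P(S_2=m) = C(2,(2+m)/2)/2^2.
Total paths: 2^2 = 4
Distribution: P(S=-2)=1/4, P(S=0)=2/4, P(S=2)=1/4
E[|S_2|] = Σ_m |m|·P(S_2=m) = 4/4 = 1

Answer: 1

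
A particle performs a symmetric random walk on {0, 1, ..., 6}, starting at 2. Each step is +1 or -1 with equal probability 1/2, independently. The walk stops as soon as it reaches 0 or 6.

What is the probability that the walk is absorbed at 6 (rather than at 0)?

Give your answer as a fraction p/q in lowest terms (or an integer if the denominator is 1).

Answer: 1/3

Derivation:
Symmetric walk (p = 1/2): the harmonic-function argument gives P(hit 6 before 0 | start at 2) = a/N.
P = 2/6 = 1/3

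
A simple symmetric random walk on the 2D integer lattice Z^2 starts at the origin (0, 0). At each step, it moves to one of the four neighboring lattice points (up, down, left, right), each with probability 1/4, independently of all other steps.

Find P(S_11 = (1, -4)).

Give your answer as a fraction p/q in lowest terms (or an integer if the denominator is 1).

Answer: 27225/2097152

Derivation:
Let h be the number of horizontal steps (so 11-h are vertical). To end at (1,-4) need (h+1)/2 right-steps and ((11-h)-4)/2 up-steps.
Sum over h with 1 ≤ h ≤ 7, h ≡ 1 (mod 2), 11-h ≡ 0 (mod 2):
h=1: C(11,1)·C(1,1)·C(10,3) = 11·1·120 = 1320
h=3: C(11,3)·C(3,2)·C(8,2) = 165·3·28 = 13860
h=5: C(11,5)·C(5,3)·C(6,1) = 462·10·6 = 27720
h=7: C(11,7)·C(7,4)·C(4,0) = 330·35·1 = 11550
Total favorable: 54450
Total paths: 4^11 = 4194304
P = 54450/4194304 = 27225/2097152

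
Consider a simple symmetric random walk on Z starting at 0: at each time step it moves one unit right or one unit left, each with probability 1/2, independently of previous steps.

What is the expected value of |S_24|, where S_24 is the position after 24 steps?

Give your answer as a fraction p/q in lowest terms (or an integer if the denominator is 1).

Answer: 2028117/524288

Derivation:
S_24 takes values m ≡ 0 (mod 2) with |m| ≤ 24; P(S_24=m) = C(24,(24+m)/2)/2^24.
Total paths: 2^24 = 16777216
Distribution: P(S=-24)=1/16777216, P(S=-22)=24/16777216, P(S=-20)=276/16777216, P(S=-18)=2024/16777216, P(S=-16)=10626/16777216, P(S=-14)=42504/16777216, P(S=-12)=134596/16777216, P(S=-10)=346104/16777216, P(S=-8)=735471/16777216, P(S=-6)=1307504/16777216, P(S=-4)=1961256/16777216, P(S=-2)=2496144/16777216, P(S=0)=2704156/16777216, P(S=2)=2496144/16777216, P(S=4)=1961256/16777216, P(S=6)=1307504/16777216, P(S=8)=735471/16777216, P(S=10)=346104/16777216, P(S=12)=134596/16777216, P(S=14)=42504/16777216, P(S=16)=10626/16777216, P(S=18)=2024/16777216, P(S=20)=276/16777216, P(S=22)=24/16777216, P(S=24)=1/16777216
E[|S_24|] = Σ_m |m|·P(S_24=m) = 64899744/16777216 = 2028117/524288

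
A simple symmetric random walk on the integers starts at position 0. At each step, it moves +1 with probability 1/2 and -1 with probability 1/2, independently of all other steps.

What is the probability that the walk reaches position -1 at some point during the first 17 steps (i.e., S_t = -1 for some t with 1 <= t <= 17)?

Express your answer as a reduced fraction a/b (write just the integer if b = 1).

Answer: 53381/65536

Derivation:
Count via complement. Let g(t,s) = #length-t paths at position s with S_1..S_t all ≠ -1.
g(t,s) = g(t-1,s-1) + g(t-1,s+1) for s ≠ -1; g(t,-1) = 0.
t=0: g(0,0)=1
t=1: g(1,1)=1
t=2: g(2,0)=1 g(2,2)=1
t=3: g(3,1)=2 g(3,3)=1
t=4: g(4,0)=2 g(4,2)=3 g(4,4)=1
t=5: g(5,1)=5 g(5,3)=4 g(5,5)=1
t=6: g(6,0)=5 g(6,2)=9 g(6,4)=5 g(6,6)=1
t=7: g(7,1)=14 g(7,3)=14 g(7,5)=6 g(7,7)=1
t=8: g(8,0)=14 g(8,2)=28 g(8,4)=20 g(8,6)=7 g(8,8)=1
t=9: g(9,1)=42 g(9,3)=48 g(9,5)=27 g(9,7)=8 g(9,9)=1
t=10: g(10,0)=42 g(10,2)=90 g(10,4)=75 g(10,6)=35 g(10,8)=9 g(10,10)=1
t=11: g(11,1)=132 g(11,3)=165 g(11,5)=110 g(11,7)=44 g(11,9)=10 g(11,11)=1
t=12: g(12,0)=132 g(12,2)=297 g(12,4)=275 g(12,6)=154 g(12,8)=54 g(12,10)=11 g(12,12)=1
t=13: g(13,1)=429 g(13,3)=572 g(13,5)=429 g(13,7)=208 g(13,9)=65 g(13,11)=12 g(13,13)=1
t=14: g(14,0)=429 g(14,2)=1001 g(14,4)=1001 g(14,6)=637 g(14,8)=273 g(14,10)=77 g(14,12)=13 g(14,14)=1
t=15: g(15,1)=1430 g(15,3)=2002 g(15,5)=1638 g(15,7)=910 g(15,9)=350 g(15,11)=90 g(15,13)=14 g(15,15)=1
t=16: g(16,0)=1430 g(16,2)=3432 g(16,4)=3640 g(16,6)=2548 g(16,8)=1260 g(16,10)=440 g(16,12)=104 g(16,14)=15 g(16,16)=1
t=17: g(17,1)=4862 g(17,3)=7072 g(17,5)=6188 g(17,7)=3808 g(17,9)=1700 g(17,11)=544 g(17,13)=119 g(17,15)=16 g(17,17)=1
Paths never hitting -1: Σ_s g(17,s) = 24310
Paths hitting -1: 2^17 - 24310 = 106762
P = 106762/131072 = 53381/65536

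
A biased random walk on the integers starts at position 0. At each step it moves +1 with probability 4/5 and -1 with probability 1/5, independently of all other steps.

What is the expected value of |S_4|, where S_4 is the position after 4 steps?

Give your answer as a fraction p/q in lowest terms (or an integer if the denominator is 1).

Answer: 1572/625

Derivation:
S_4 takes values m ≡ 0 (mod 2) with |m| ≤ 4; P(S_4=m) = C(4,(4+m)/2) · (4/5)^((4+m)/2) · (1/5)^((4-m)/2).
Distribution: P(S=-4)=1/625, P(S=-2)=16/625, P(S=0)=96/625, P(S=2)=256/625, P(S=4)=256/625
E[|S_4|] = Σ_m |m|·P(S_4=m) = 1572/625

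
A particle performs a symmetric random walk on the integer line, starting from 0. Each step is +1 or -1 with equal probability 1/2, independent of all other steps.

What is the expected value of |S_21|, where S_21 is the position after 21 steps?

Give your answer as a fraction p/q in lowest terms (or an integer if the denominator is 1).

Answer: 969969/262144

Derivation:
S_21 takes values m ≡ 1 (mod 2) with |m| ≤ 21; P(S_21=m) = C(21,(21+m)/2)/2^21.
Total paths: 2^21 = 2097152
Distribution: P(S=-21)=1/2097152, P(S=-19)=21/2097152, P(S=-17)=210/2097152, P(S=-15)=1330/2097152, P(S=-13)=5985/2097152, P(S=-11)=20349/2097152, P(S=-9)=54264/2097152, P(S=-7)=116280/2097152, P(S=-5)=203490/2097152, P(S=-3)=293930/2097152, P(S=-1)=352716/2097152, P(S=1)=352716/2097152, P(S=3)=293930/2097152, P(S=5)=203490/2097152, P(S=7)=116280/2097152, P(S=9)=54264/2097152, P(S=11)=20349/2097152, P(S=13)=5985/2097152, P(S=15)=1330/2097152, P(S=17)=210/2097152, P(S=19)=21/2097152, P(S=21)=1/2097152
E[|S_21|] = Σ_m |m|·P(S_21=m) = 7759752/2097152 = 969969/262144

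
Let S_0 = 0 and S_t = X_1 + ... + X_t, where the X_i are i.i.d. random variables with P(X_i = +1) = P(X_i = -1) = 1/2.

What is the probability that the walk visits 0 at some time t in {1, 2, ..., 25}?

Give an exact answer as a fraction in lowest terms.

Answer: 3518265/4194304

Derivation:
Count via complement. Let g(t,s) = #length-t paths at position s with S_1..S_t all ≠ 0.
g(t,s) = g(t-1,s-1) + g(t-1,s+1) for s ≠ 0; g(t,0) = 0.
t=0: g(0,0)=1
t=1: g(1,-1)=1 g(1,1)=1
t=2: g(2,-2)=1 g(2,2)=1
t=3: g(3,-3)=1 g(3,-1)=1 g(3,1)=1 g(3,3)=1
t=4: g(4,-4)=1 g(4,-2)=2 g(4,2)=2 g(4,4)=1
t=5: g(5,-5)=1 g(5,-3)=3 g(5,-1)=2 g(5,1)=2 g(5,3)=3 g(5,5)=1
t=6: g(6,-6)=1 g(6,-4)=4 g(6,-2)=5 g(6,2)=5 g(6,4)=4 g(6,6)=1
t=7: g(7,-7)=1 g(7,-5)=5 g(7,-3)=9 g(7,-1)=5 g(7,1)=5 g(7,3)=9 g(7,5)=5 g(7,7)=1
t=8: g(8,-8)=1 g(8,-6)=6 g(8,-4)=14 g(8,-2)=14 g(8,2)=14 g(8,4)=14 g(8,6)=6 g(8,8)=1
t=9: g(9,-9)=1 g(9,-7)=7 g(9,-5)=20 g(9,-3)=28 g(9,-1)=14 g(9,1)=14 g(9,3)=28 g(9,5)=20 g(9,7)=7 g(9,9)=1
t=10: g(10,-10)=1 g(10,-8)=8 g(10,-6)=27 g(10,-4)=48 g(10,-2)=42 g(10,2)=42 g(10,4)=48 g(10,6)=27 g(10,8)=8 g(10,10)=1
t=11: g(11,-11)=1 g(11,-9)=9 g(11,-7)=35 g(11,-5)=75 g(11,-3)=90 g(11,-1)=42 g(11,1)=42 g(11,3)=90 g(11,5)=75 g(11,7)=35 g(11,9)=9 g(11,11)=1
t=12: g(12,-12)=1 g(12,-10)=10 g(12,-8)=44 g(12,-6)=110 g(12,-4)=165 g(12,-2)=132 g(12,2)=132 g(12,4)=165 g(12,6)=110 g(12,8)=44 g(12,10)=10 g(12,12)=1
t=13: g(13,-13)=1 g(13,-11)=11 g(13,-9)=54 g(13,-7)=154 g(13,-5)=275 g(13,-3)=297 g(13,-1)=132 g(13,1)=132 g(13,3)=297 g(13,5)=275 g(13,7)=154 g(13,9)=54 g(13,11)=11 g(13,13)=1
t=14: g(14,-14)=1 g(14,-12)=12 g(14,-10)=65 g(14,-8)=208 g(14,-6)=429 g(14,-4)=572 g(14,-2)=429 g(14,2)=429 g(14,4)=572 g(14,6)=429 g(14,8)=208 g(14,10)=65 g(14,12)=12 g(14,14)=1
t=15: g(15,-15)=1 g(15,-13)=13 g(15,-11)=77 g(15,-9)=273 g(15,-7)=637 g(15,-5)=1001 g(15,-3)=1001 g(15,-1)=429 g(15,1)=429 g(15,3)=1001 g(15,5)=1001 g(15,7)=637 g(15,9)=273 g(15,11)=77 g(15,13)=13 g(15,15)=1
t=16: g(16,-16)=1 g(16,-14)=14 g(16,-12)=90 g(16,-10)=350 g(16,-8)=910 g(16,-6)=1638 g(16,-4)=2002 g(16,-2)=1430 g(16,2)=1430 g(16,4)=2002 g(16,6)=1638 g(16,8)=910 g(16,10)=350 g(16,12)=90 g(16,14)=14 g(16,16)=1
t=17: g(17,-17)=1 g(17,-15)=15 g(17,-13)=104 g(17,-11)=440 g(17,-9)=1260 g(17,-7)=2548 g(17,-5)=3640 g(17,-3)=3432 g(17,-1)=1430 g(17,1)=1430 g(17,3)=3432 g(17,5)=3640 g(17,7)=2548 g(17,9)=1260 g(17,11)=440 g(17,13)=104 g(17,15)=15 g(17,17)=1
t=18: g(18,-18)=1 g(18,-16)=16 g(18,-14)=119 g(18,-12)=544 g(18,-10)=1700 g(18,-8)=3808 g(18,-6)=6188 g(18,-4)=7072 g(18,-2)=4862 g(18,2)=4862 g(18,4)=7072 g(18,6)=6188 g(18,8)=3808 g(18,10)=1700 g(18,12)=544 g(18,14)=119 g(18,16)=16 g(18,18)=1
t=19: g(19,-19)=1 g(19,-17)=17 g(19,-15)=135 g(19,-13)=663 g(19,-11)=2244 g(19,-9)=5508 g(19,-7)=9996 g(19,-5)=13260 g(19,-3)=11934 g(19,-1)=4862 g(19,1)=4862 g(19,3)=11934 g(19,5)=13260 g(19,7)=9996 g(19,9)=5508 g(19,11)=2244 g(19,13)=663 g(19,15)=135 g(19,17)=17 g(19,19)=1
t=20: g(20,-20)=1 g(20,-18)=18 g(20,-16)=152 g(20,-14)=798 g(20,-12)=2907 g(20,-10)=7752 g(20,-8)=15504 g(20,-6)=23256 g(20,-4)=25194 g(20,-2)=16796 g(20,2)=16796 g(20,4)=25194 g(20,6)=23256 g(20,8)=15504 g(20,10)=7752 g(20,12)=2907 g(20,14)=798 g(20,16)=152 g(20,18)=18 g(20,20)=1
t=21: g(21,-21)=1 g(21,-19)=19 g(21,-17)=170 g(21,-15)=950 g(21,-13)=3705 g(21,-11)=10659 g(21,-9)=23256 g(21,-7)=38760 g(21,-5)=48450 g(21,-3)=41990 g(21,-1)=16796 g(21,1)=16796 g(21,3)=41990 g(21,5)=48450 g(21,7)=38760 g(21,9)=23256 g(21,11)=10659 g(21,13)=3705 g(21,15)=950 g(21,17)=170 g(21,19)=19 g(21,21)=1
t=22: g(22,-22)=1 g(22,-20)=20 g(22,-18)=189 g(22,-16)=1120 g(22,-14)=4655 g(22,-12)=14364 g(22,-10)=33915 g(22,-8)=62016 g(22,-6)=87210 g(22,-4)=90440 g(22,-2)=58786 g(22,2)=58786 g(22,4)=90440 g(22,6)=87210 g(22,8)=62016 g(22,10)=33915 g(22,12)=14364 g(22,14)=4655 g(22,16)=1120 g(22,18)=189 g(22,20)=20 g(22,22)=1
t=23: g(23,-23)=1 g(23,-21)=21 g(23,-19)=209 g(23,-17)=1309 g(23,-15)=5775 g(23,-13)=19019 g(23,-11)=48279 g(23,-9)=95931 g(23,-7)=149226 g(23,-5)=177650 g(23,-3)=149226 g(23,-1)=58786 g(23,1)=58786 g(23,3)=149226 g(23,5)=177650 g(23,7)=149226 g(23,9)=95931 g(23,11)=48279 g(23,13)=19019 g(23,15)=5775 g(23,17)=1309 g(23,19)=209 g(23,21)=21 g(23,23)=1
t=24: g(24,-24)=1 g(24,-22)=22 g(24,-20)=230 g(24,-18)=1518 g(24,-16)=7084 g(24,-14)=24794 g(24,-12)=67298 g(24,-10)=144210 g(24,-8)=245157 g(24,-6)=326876 g(24,-4)=326876 g(24,-2)=208012 g(24,2)=208012 g(24,4)=326876 g(24,6)=326876 g(24,8)=245157 g(24,10)=144210 g(24,12)=67298 g(24,14)=24794 g(24,16)=7084 g(24,18)=1518 g(24,20)=230 g(24,22)=22 g(24,24)=1
t=25: g(25,-25)=1 g(25,-23)=23 g(25,-21)=252 g(25,-19)=1748 g(25,-17)=8602 g(25,-15)=31878 g(25,-13)=92092 g(25,-11)=211508 g(25,-9)=389367 g(25,-7)=572033 g(25,-5)=653752 g(25,-3)=534888 g(25,-1)=208012 g(25,1)=208012 g(25,3)=534888 g(25,5)=653752 g(25,7)=572033 g(25,9)=389367 g(25,11)=211508 g(25,13)=92092 g(25,15)=31878 g(25,17)=8602 g(25,19)=1748 g(25,21)=252 g(25,23)=23 g(25,25)=1
Paths never hitting 0: Σ_s g(25,s) = 5408312
Paths hitting 0: 2^25 - 5408312 = 28146120
P = 28146120/33554432 = 3518265/4194304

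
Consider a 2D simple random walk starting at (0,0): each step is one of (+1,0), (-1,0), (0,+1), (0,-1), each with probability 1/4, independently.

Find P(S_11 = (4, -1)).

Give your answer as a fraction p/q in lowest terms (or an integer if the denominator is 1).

Answer: 27225/2097152

Derivation:
Let h be the number of horizontal steps (so 11-h are vertical). To end at (4,-1) need (h+4)/2 right-steps and ((11-h)-1)/2 up-steps.
Sum over h with 4 ≤ h ≤ 10, h ≡ 0 (mod 2), 11-h ≡ 1 (mod 2):
h=4: C(11,4)·C(4,4)·C(7,3) = 330·1·35 = 11550
h=6: C(11,6)·C(6,5)·C(5,2) = 462·6·10 = 27720
h=8: C(11,8)·C(8,6)·C(3,1) = 165·28·3 = 13860
h=10: C(11,10)·C(10,7)·C(1,0) = 11·120·1 = 1320
Total favorable: 54450
Total paths: 4^11 = 4194304
P = 54450/4194304 = 27225/2097152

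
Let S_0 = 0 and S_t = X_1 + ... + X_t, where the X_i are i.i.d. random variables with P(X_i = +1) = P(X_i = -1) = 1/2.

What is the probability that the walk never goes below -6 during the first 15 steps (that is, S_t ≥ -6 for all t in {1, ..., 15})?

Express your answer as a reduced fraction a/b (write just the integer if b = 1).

Let f(t,s) = #length-t paths at position s with S_1..S_t all ≥ -6.
f(t,s) = f(t-1,s-1) + f(t-1,s+1) for s ≥ -6; f(t,s) = 0 for s < -6.
t=0: f(0,0)=1
t=1: f(1,-1)=1 f(1,1)=1
t=2: f(2,-2)=1 f(2,0)=2 f(2,2)=1
t=3: f(3,-3)=1 f(3,-1)=3 f(3,1)=3 f(3,3)=1
t=4: f(4,-4)=1 f(4,-2)=4 f(4,0)=6 f(4,2)=4 f(4,4)=1
t=5: f(5,-5)=1 f(5,-3)=5 f(5,-1)=10 f(5,1)=10 f(5,3)=5 f(5,5)=1
t=6: f(6,-6)=1 f(6,-4)=6 f(6,-2)=15 f(6,0)=20 f(6,2)=15 f(6,4)=6 f(6,6)=1
t=7: f(7,-5)=7 f(7,-3)=21 f(7,-1)=35 f(7,1)=35 f(7,3)=21 f(7,5)=7 f(7,7)=1
t=8: f(8,-6)=7 f(8,-4)=28 f(8,-2)=56 f(8,0)=70 f(8,2)=56 f(8,4)=28 f(8,6)=8 f(8,8)=1
t=9: f(9,-5)=35 f(9,-3)=84 f(9,-1)=126 f(9,1)=126 f(9,3)=84 f(9,5)=36 f(9,7)=9 f(9,9)=1
t=10: f(10,-6)=35 f(10,-4)=119 f(10,-2)=210 f(10,0)=252 f(10,2)=210 f(10,4)=120 f(10,6)=45 f(10,8)=10 f(10,10)=1
t=11: f(11,-5)=154 f(11,-3)=329 f(11,-1)=462 f(11,1)=462 f(11,3)=330 f(11,5)=165 f(11,7)=55 f(11,9)=11 f(11,11)=1
t=12: f(12,-6)=154 f(12,-4)=483 f(12,-2)=791 f(12,0)=924 f(12,2)=792 f(12,4)=495 f(12,6)=220 f(12,8)=66 f(12,10)=12 f(12,12)=1
t=13: f(13,-5)=637 f(13,-3)=1274 f(13,-1)=1715 f(13,1)=1716 f(13,3)=1287 f(13,5)=715 f(13,7)=286 f(13,9)=78 f(13,11)=13 f(13,13)=1
t=14: f(14,-6)=637 f(14,-4)=1911 f(14,-2)=2989 f(14,0)=3431 f(14,2)=3003 f(14,4)=2002 f(14,6)=1001 f(14,8)=364 f(14,10)=91 f(14,12)=14 f(14,14)=1
t=15: f(15,-5)=2548 f(15,-3)=4900 f(15,-1)=6420 f(15,1)=6434 f(15,3)=5005 f(15,5)=3003 f(15,7)=1365 f(15,9)=455 f(15,11)=105 f(15,13)=15 f(15,15)=1
Σ_s f(15,s) = 30251
P = 30251/32768 = 30251/32768

Answer: 30251/32768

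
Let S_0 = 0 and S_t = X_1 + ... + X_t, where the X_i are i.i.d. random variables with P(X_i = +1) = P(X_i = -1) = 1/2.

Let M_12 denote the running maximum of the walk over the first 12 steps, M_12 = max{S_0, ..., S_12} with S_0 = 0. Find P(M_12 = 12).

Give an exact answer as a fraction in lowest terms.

Let M_12 = max(S_0,...,S_12). Use the reflection principle: for j ≥ 1, #{paths with M_12 ≥ j} = #{S_12 ≥ j} + #{S_12 ≥ j+1}.
By reflection, #{M_12 ≥ 12} = #{S_12 ≥ 12} + #{S_12 ≥ 13} = 1 + 0 = 1.
#{M_12 ≥ 13} = #{S_12 ≥ 13} + #{S_12 ≥ 14} = 0 + 0 = 0.
#{M_12 = 12} = 1 - 0 = 1.
P(M_12 = 12) = 1/4096 = 1/4096

Answer: 1/4096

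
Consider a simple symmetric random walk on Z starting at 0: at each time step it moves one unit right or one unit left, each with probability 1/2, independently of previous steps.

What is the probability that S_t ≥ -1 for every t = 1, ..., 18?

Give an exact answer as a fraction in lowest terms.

Answer: 46189/131072

Derivation:
Let f(t,s) = #length-t paths at position s with S_1..S_t all ≥ -1.
f(t,s) = f(t-1,s-1) + f(t-1,s+1) for s ≥ -1; f(t,s) = 0 for s < -1.
t=0: f(0,0)=1
t=1: f(1,-1)=1 f(1,1)=1
t=2: f(2,0)=2 f(2,2)=1
t=3: f(3,-1)=2 f(3,1)=3 f(3,3)=1
t=4: f(4,0)=5 f(4,2)=4 f(4,4)=1
t=5: f(5,-1)=5 f(5,1)=9 f(5,3)=5 f(5,5)=1
t=6: f(6,0)=14 f(6,2)=14 f(6,4)=6 f(6,6)=1
t=7: f(7,-1)=14 f(7,1)=28 f(7,3)=20 f(7,5)=7 f(7,7)=1
t=8: f(8,0)=42 f(8,2)=48 f(8,4)=27 f(8,6)=8 f(8,8)=1
t=9: f(9,-1)=42 f(9,1)=90 f(9,3)=75 f(9,5)=35 f(9,7)=9 f(9,9)=1
t=10: f(10,0)=132 f(10,2)=165 f(10,4)=110 f(10,6)=44 f(10,8)=10 f(10,10)=1
t=11: f(11,-1)=132 f(11,1)=297 f(11,3)=275 f(11,5)=154 f(11,7)=54 f(11,9)=11 f(11,11)=1
t=12: f(12,0)=429 f(12,2)=572 f(12,4)=429 f(12,6)=208 f(12,8)=65 f(12,10)=12 f(12,12)=1
t=13: f(13,-1)=429 f(13,1)=1001 f(13,3)=1001 f(13,5)=637 f(13,7)=273 f(13,9)=77 f(13,11)=13 f(13,13)=1
t=14: f(14,0)=1430 f(14,2)=2002 f(14,4)=1638 f(14,6)=910 f(14,8)=350 f(14,10)=90 f(14,12)=14 f(14,14)=1
t=15: f(15,-1)=1430 f(15,1)=3432 f(15,3)=3640 f(15,5)=2548 f(15,7)=1260 f(15,9)=440 f(15,11)=104 f(15,13)=15 f(15,15)=1
t=16: f(16,0)=4862 f(16,2)=7072 f(16,4)=6188 f(16,6)=3808 f(16,8)=1700 f(16,10)=544 f(16,12)=119 f(16,14)=16 f(16,16)=1
t=17: f(17,-1)=4862 f(17,1)=11934 f(17,3)=13260 f(17,5)=9996 f(17,7)=5508 f(17,9)=2244 f(17,11)=663 f(17,13)=135 f(17,15)=17 f(17,17)=1
t=18: f(18,0)=16796 f(18,2)=25194 f(18,4)=23256 f(18,6)=15504 f(18,8)=7752 f(18,10)=2907 f(18,12)=798 f(18,14)=152 f(18,16)=18 f(18,18)=1
Σ_s f(18,s) = 92378
P = 92378/262144 = 46189/131072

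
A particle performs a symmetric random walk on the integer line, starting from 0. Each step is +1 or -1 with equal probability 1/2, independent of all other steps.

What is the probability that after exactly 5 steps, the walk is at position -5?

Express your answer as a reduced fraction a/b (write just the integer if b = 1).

To reach position -5 after 5 steps: need 0 steps of +1 and 5 of -1.
Favorable paths: C(5,0) = 1
Total paths: 2^5 = 32
P = 1/32 = 1/32

Answer: 1/32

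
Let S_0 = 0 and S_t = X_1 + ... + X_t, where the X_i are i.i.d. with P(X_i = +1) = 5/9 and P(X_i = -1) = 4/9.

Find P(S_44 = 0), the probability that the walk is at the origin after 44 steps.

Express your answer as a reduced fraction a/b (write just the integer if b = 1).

Answer: 29417435666422169600000000000000000000000/323257909929174534292273980721360271853387

Derivation:
To be at 0 after 44 steps: need exactly 22 steps of +1 and 22 of -1.
Number of such sequences: C(44,22) = 2104098963720
Each has probability (5/9)^22 · (4/9)^22 = 41943040000000000000000000000/969773729787523602876821942164080815560161
P = 2104098963720 · 41943040000000000000000000000/969773729787523602876821942164080815560161 = 29417435666422169600000000000000000000000/323257909929174534292273980721360271853387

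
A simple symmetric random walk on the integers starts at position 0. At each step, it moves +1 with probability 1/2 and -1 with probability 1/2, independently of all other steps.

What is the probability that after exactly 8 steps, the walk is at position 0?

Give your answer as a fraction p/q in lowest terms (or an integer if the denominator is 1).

Answer: 35/128

Derivation:
To return to 0 after 8 steps: need exactly 4 steps of +1 and 4 of -1.
Favorable paths: C(8,4) = 70
Total paths: 2^8 = 256
P = 70/256 = 35/128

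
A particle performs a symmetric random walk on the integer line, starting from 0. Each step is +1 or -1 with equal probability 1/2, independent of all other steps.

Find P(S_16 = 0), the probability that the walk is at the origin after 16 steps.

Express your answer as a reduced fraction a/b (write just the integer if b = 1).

To return to 0 after 16 steps: need exactly 8 steps of +1 and 8 of -1.
Favorable paths: C(16,8) = 12870
Total paths: 2^16 = 65536
P = 12870/65536 = 6435/32768

Answer: 6435/32768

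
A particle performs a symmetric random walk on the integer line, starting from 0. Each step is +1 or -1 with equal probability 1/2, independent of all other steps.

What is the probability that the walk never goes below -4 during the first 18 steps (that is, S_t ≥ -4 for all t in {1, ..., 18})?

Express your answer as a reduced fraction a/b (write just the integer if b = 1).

Let f(t,s) = #length-t paths at position s with S_1..S_t all ≥ -4.
f(t,s) = f(t-1,s-1) + f(t-1,s+1) for s ≥ -4; f(t,s) = 0 for s < -4.
t=0: f(0,0)=1
t=1: f(1,-1)=1 f(1,1)=1
t=2: f(2,-2)=1 f(2,0)=2 f(2,2)=1
t=3: f(3,-3)=1 f(3,-1)=3 f(3,1)=3 f(3,3)=1
t=4: f(4,-4)=1 f(4,-2)=4 f(4,0)=6 f(4,2)=4 f(4,4)=1
t=5: f(5,-3)=5 f(5,-1)=10 f(5,1)=10 f(5,3)=5 f(5,5)=1
t=6: f(6,-4)=5 f(6,-2)=15 f(6,0)=20 f(6,2)=15 f(6,4)=6 f(6,6)=1
t=7: f(7,-3)=20 f(7,-1)=35 f(7,1)=35 f(7,3)=21 f(7,5)=7 f(7,7)=1
t=8: f(8,-4)=20 f(8,-2)=55 f(8,0)=70 f(8,2)=56 f(8,4)=28 f(8,6)=8 f(8,8)=1
t=9: f(9,-3)=75 f(9,-1)=125 f(9,1)=126 f(9,3)=84 f(9,5)=36 f(9,7)=9 f(9,9)=1
t=10: f(10,-4)=75 f(10,-2)=200 f(10,0)=251 f(10,2)=210 f(10,4)=120 f(10,6)=45 f(10,8)=10 f(10,10)=1
t=11: f(11,-3)=275 f(11,-1)=451 f(11,1)=461 f(11,3)=330 f(11,5)=165 f(11,7)=55 f(11,9)=11 f(11,11)=1
t=12: f(12,-4)=275 f(12,-2)=726 f(12,0)=912 f(12,2)=791 f(12,4)=495 f(12,6)=220 f(12,8)=66 f(12,10)=12 f(12,12)=1
t=13: f(13,-3)=1001 f(13,-1)=1638 f(13,1)=1703 f(13,3)=1286 f(13,5)=715 f(13,7)=286 f(13,9)=78 f(13,11)=13 f(13,13)=1
t=14: f(14,-4)=1001 f(14,-2)=2639 f(14,0)=3341 f(14,2)=2989 f(14,4)=2001 f(14,6)=1001 f(14,8)=364 f(14,10)=91 f(14,12)=14 f(14,14)=1
t=15: f(15,-3)=3640 f(15,-1)=5980 f(15,1)=6330 f(15,3)=4990 f(15,5)=3002 f(15,7)=1365 f(15,9)=455 f(15,11)=105 f(15,13)=15 f(15,15)=1
t=16: f(16,-4)=3640 f(16,-2)=9620 f(16,0)=12310 f(16,2)=11320 f(16,4)=7992 f(16,6)=4367 f(16,8)=1820 f(16,10)=560 f(16,12)=120 f(16,14)=16 f(16,16)=1
t=17: f(17,-3)=13260 f(17,-1)=21930 f(17,1)=23630 f(17,3)=19312 f(17,5)=12359 f(17,7)=6187 f(17,9)=2380 f(17,11)=680 f(17,13)=136 f(17,15)=17 f(17,17)=1
t=18: f(18,-4)=13260 f(18,-2)=35190 f(18,0)=45560 f(18,2)=42942 f(18,4)=31671 f(18,6)=18546 f(18,8)=8567 f(18,10)=3060 f(18,12)=816 f(18,14)=153 f(18,16)=18 f(18,18)=1
Σ_s f(18,s) = 199784
P = 199784/262144 = 24973/32768

Answer: 24973/32768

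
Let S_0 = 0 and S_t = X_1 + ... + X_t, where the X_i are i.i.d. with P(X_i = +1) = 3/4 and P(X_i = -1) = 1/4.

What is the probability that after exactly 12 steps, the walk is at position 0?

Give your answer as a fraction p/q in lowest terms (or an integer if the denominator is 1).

To be at 0 after 12 steps: need exactly 6 steps of +1 and 6 of -1.
Number of such sequences: C(12,6) = 924
Each has probability (3/4)^6 · (1/4)^6 = 729/16777216
P = 924 · 729/16777216 = 168399/4194304

Answer: 168399/4194304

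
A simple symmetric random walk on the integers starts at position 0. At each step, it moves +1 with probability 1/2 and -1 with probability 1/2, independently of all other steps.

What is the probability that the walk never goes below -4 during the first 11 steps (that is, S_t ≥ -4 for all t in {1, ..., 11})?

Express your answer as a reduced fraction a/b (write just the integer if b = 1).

Let f(t,s) = #length-t paths at position s with S_1..S_t all ≥ -4.
f(t,s) = f(t-1,s-1) + f(t-1,s+1) for s ≥ -4; f(t,s) = 0 for s < -4.
t=0: f(0,0)=1
t=1: f(1,-1)=1 f(1,1)=1
t=2: f(2,-2)=1 f(2,0)=2 f(2,2)=1
t=3: f(3,-3)=1 f(3,-1)=3 f(3,1)=3 f(3,3)=1
t=4: f(4,-4)=1 f(4,-2)=4 f(4,0)=6 f(4,2)=4 f(4,4)=1
t=5: f(5,-3)=5 f(5,-1)=10 f(5,1)=10 f(5,3)=5 f(5,5)=1
t=6: f(6,-4)=5 f(6,-2)=15 f(6,0)=20 f(6,2)=15 f(6,4)=6 f(6,6)=1
t=7: f(7,-3)=20 f(7,-1)=35 f(7,1)=35 f(7,3)=21 f(7,5)=7 f(7,7)=1
t=8: f(8,-4)=20 f(8,-2)=55 f(8,0)=70 f(8,2)=56 f(8,4)=28 f(8,6)=8 f(8,8)=1
t=9: f(9,-3)=75 f(9,-1)=125 f(9,1)=126 f(9,3)=84 f(9,5)=36 f(9,7)=9 f(9,9)=1
t=10: f(10,-4)=75 f(10,-2)=200 f(10,0)=251 f(10,2)=210 f(10,4)=120 f(10,6)=45 f(10,8)=10 f(10,10)=1
t=11: f(11,-3)=275 f(11,-1)=451 f(11,1)=461 f(11,3)=330 f(11,5)=165 f(11,7)=55 f(11,9)=11 f(11,11)=1
Σ_s f(11,s) = 1749
P = 1749/2048 = 1749/2048

Answer: 1749/2048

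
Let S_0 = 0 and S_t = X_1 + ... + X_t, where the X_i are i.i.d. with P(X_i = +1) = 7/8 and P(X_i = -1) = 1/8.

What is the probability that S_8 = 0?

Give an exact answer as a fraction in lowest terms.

To be at 0 after 8 steps: need exactly 4 steps of +1 and 4 of -1.
Number of such sequences: C(8,4) = 70
Each has probability (7/8)^4 · (1/8)^4 = 2401/16777216
P = 70 · 2401/16777216 = 84035/8388608

Answer: 84035/8388608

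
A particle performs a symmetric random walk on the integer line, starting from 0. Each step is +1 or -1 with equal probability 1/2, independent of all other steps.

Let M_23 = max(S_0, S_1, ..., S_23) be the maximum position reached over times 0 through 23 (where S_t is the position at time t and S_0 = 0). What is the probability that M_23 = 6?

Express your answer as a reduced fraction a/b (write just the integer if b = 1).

Let M_23 = max(S_0,...,S_23). Use the reflection principle: for j ≥ 1, #{paths with M_23 ≥ j} = #{S_23 ≥ j} + #{S_23 ≥ j+1}.
By reflection, #{M_23 ≥ 6} = #{S_23 ≥ 6} + #{S_23 ≥ 7} = 880970 + 880970 = 1761940.
#{M_23 ≥ 7} = #{S_23 ≥ 7} + #{S_23 ≥ 8} = 880970 + 390656 = 1271626.
#{M_23 = 6} = 1761940 - 1271626 = 490314.
P(M_23 = 6) = 490314/8388608 = 245157/4194304

Answer: 245157/4194304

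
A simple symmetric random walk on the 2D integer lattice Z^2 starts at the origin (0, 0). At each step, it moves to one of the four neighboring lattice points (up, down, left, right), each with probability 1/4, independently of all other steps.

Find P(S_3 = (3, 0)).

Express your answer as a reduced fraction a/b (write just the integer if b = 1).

Let h be the number of horizontal steps (so 3-h are vertical). To end at (3,0) need (h+3)/2 right-steps and ((3-h)+0)/2 up-steps.
Sum over h with 3 ≤ h ≤ 3, h ≡ 1 (mod 2), 3-h ≡ 0 (mod 2):
h=3: C(3,3)·C(3,3)·C(0,0) = 1·1·1 = 1
Total favorable: 1
Total paths: 4^3 = 64
P = 1/64 = 1/64

Answer: 1/64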